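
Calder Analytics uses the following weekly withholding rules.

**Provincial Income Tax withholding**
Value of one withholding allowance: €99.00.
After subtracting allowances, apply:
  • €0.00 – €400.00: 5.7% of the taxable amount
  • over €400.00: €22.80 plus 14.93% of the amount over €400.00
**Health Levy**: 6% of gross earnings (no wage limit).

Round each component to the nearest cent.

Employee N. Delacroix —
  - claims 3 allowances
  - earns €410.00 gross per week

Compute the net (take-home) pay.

Provincial Income Tax: taxable = €410.00 − 3×€99.00 = €113.00
  5.7% × €113.00 = €6.44
Health Levy: 6% × €410.00 = €24.60
Total withheld: €6.44 + €24.60 = €31.04
Net pay: €410.00 − €31.04 = €378.96

€378.96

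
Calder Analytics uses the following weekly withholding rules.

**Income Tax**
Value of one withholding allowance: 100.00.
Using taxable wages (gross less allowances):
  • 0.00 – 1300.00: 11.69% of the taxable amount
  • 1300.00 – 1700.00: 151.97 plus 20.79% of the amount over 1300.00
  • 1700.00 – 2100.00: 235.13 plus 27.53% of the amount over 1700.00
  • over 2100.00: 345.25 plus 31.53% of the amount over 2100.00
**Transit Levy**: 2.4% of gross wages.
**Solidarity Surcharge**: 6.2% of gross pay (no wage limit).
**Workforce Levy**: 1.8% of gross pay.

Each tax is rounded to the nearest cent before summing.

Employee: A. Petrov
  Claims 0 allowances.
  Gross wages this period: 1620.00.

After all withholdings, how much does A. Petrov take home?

1233.02

Income Tax: taxable = 1620.00
  151.97 + 20.79% × (1620.00 − 1300.00) = 151.97 + 20.79% × 320.00 = 218.50
Transit Levy: 2.4% × 1620.00 = 38.88
Solidarity Surcharge: 6.2% × 1620.00 = 100.44
Workforce Levy: 1.8% × 1620.00 = 29.16
Total withheld: 218.50 + 38.88 + 100.44 + 29.16 = 386.98
Net pay: 1620.00 − 386.98 = 1233.02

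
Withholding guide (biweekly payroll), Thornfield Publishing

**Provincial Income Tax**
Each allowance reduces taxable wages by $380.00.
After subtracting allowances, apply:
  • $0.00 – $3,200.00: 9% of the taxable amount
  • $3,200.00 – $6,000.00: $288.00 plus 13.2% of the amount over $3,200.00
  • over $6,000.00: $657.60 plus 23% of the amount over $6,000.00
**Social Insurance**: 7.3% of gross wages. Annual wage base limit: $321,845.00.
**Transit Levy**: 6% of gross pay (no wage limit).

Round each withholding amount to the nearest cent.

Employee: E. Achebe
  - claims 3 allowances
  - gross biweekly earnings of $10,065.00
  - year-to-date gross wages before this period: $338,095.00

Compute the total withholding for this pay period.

$1,934.25

Provincial Income Tax: taxable = $10,065.00 − 3×$380.00 = $8,925.00
  $657.60 + 23% × ($8,925.00 − $6,000.00) = $657.60 + 23% × $2,925.00 = $1,330.35
Social Insurance: YTD $338,095.00 ≥ cap $321,845.00 → $0.00
Transit Levy: 6% × $10,065.00 = $603.90
Total: $1,330.35 + $0.00 + $603.90 = $1,934.25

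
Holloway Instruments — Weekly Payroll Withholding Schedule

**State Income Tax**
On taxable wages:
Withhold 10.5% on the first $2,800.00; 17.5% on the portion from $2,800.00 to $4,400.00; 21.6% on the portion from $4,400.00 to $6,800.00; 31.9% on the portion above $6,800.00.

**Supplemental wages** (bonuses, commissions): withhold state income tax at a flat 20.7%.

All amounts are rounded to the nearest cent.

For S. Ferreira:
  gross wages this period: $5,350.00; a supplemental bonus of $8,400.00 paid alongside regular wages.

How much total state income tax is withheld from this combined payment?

$2,518.00

State Income Tax: taxable = $5,350.00
  $574.00 + 21.6% × ($5,350.00 − $4,400.00) = $574.00 + 21.6% × $950.00 = $779.20
Supplemental (20.7% flat on bonus): 20.7% × $8,400.00 = $1,738.80
Total state income tax: $779.20 + $1,738.80 = $2,518.00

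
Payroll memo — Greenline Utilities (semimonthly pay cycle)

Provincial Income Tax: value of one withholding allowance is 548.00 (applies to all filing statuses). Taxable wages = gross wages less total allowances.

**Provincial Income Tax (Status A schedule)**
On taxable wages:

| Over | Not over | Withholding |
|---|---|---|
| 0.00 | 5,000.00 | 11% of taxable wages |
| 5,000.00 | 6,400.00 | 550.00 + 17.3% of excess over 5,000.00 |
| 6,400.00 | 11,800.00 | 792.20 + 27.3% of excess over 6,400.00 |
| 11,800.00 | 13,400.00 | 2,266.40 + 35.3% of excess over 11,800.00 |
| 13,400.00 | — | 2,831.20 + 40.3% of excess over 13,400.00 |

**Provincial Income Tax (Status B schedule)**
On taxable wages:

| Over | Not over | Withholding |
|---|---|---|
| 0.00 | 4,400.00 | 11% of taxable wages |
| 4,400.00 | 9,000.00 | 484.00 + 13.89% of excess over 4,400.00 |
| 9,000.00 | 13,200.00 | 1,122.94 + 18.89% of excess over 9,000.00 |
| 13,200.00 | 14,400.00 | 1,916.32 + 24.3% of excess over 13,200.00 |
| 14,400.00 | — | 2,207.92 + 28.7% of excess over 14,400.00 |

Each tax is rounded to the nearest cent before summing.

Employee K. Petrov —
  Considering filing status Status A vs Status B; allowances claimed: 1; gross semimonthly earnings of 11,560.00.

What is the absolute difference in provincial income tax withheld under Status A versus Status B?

Provincial Income Tax (Status A): taxable = 11,560.00 − 1×548.00 = 11,012.00
  792.20 + 27.3% × (11,012.00 − 6,400.00) = 792.20 + 27.3% × 4,612.00 = 2,051.28
Provincial Income Tax (Status B): taxable = 11,560.00 − 1×548.00 = 11,012.00
  1,122.94 + 18.89% × (11,012.00 − 9,000.00) = 1,122.94 + 18.89% × 2,012.00 = 1,503.01
Difference: |2,051.28 − 1,503.01| = 548.27 (higher under Status A)

548.27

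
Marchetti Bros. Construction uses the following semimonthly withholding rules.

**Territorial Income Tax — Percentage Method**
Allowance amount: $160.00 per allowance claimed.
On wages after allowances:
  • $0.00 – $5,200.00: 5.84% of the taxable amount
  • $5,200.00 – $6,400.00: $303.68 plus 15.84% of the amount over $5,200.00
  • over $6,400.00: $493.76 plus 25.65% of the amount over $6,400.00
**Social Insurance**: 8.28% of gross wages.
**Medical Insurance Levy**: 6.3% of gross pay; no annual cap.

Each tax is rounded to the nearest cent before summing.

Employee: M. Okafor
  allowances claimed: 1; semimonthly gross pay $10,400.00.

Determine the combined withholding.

Territorial Income Tax: taxable = $10,400.00 − 1×$160.00 = $10,240.00
  $493.76 + 25.65% × ($10,240.00 − $6,400.00) = $493.76 + 25.65% × $3,840.00 = $1,478.72
Social Insurance: 8.28% × $10,400.00 = $861.12
Medical Insurance Levy: 6.3% × $10,400.00 = $655.20
Total: $1,478.72 + $861.12 + $655.20 = $2,995.04

$2,995.04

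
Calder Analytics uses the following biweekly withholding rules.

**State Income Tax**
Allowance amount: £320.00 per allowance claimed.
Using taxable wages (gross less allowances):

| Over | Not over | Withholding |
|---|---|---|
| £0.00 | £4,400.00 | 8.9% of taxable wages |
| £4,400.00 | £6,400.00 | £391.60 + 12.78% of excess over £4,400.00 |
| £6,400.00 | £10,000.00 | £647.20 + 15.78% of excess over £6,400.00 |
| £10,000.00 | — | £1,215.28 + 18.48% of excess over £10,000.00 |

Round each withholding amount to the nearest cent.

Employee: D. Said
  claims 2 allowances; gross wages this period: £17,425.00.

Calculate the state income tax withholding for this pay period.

State Income Tax: taxable = £17,425.00 − 2×£320.00 = £16,785.00
  £1,215.28 + 18.48% × (£16,785.00 − £10,000.00) = £1,215.28 + 18.48% × £6,785.00 = £2,469.15

£2,469.15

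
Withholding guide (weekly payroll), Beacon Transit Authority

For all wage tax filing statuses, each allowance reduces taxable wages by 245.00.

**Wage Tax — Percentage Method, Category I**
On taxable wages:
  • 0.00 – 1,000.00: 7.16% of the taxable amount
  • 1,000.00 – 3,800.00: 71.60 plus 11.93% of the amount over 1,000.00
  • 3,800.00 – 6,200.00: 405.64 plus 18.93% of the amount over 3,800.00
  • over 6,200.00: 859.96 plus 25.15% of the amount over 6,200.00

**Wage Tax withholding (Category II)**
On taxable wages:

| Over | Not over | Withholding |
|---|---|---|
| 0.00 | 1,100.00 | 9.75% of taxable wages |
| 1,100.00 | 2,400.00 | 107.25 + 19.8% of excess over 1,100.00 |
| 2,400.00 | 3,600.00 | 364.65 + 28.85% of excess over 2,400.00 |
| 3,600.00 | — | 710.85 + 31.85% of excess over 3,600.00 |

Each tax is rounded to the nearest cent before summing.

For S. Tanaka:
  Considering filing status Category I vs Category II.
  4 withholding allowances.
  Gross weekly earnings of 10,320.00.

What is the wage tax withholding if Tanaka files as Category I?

1,649.67

Wage Tax (Category I): taxable = 10,320.00 − 4×245.00 = 9,340.00
  859.96 + 25.15% × (9,340.00 − 6,200.00) = 859.96 + 25.15% × 3,140.00 = 1,649.67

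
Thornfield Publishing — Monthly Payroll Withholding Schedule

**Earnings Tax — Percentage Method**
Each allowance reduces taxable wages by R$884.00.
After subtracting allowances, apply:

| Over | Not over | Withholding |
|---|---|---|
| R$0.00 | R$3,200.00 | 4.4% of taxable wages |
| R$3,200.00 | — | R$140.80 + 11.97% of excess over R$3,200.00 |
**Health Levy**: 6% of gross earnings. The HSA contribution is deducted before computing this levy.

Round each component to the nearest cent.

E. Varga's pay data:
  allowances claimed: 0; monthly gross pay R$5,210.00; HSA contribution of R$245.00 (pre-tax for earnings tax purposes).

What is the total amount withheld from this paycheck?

Earnings Tax: taxable = R$5,210.00 − R$245.00 = R$4,965.00
  R$140.80 + 11.97% × (R$4,965.00 − R$3,200.00) = R$140.80 + 11.97% × R$1,765.00 = R$352.07
Health Levy: 6% × R$4,965.00 = R$297.90
Total: R$352.07 + R$297.90 = R$649.97

R$649.97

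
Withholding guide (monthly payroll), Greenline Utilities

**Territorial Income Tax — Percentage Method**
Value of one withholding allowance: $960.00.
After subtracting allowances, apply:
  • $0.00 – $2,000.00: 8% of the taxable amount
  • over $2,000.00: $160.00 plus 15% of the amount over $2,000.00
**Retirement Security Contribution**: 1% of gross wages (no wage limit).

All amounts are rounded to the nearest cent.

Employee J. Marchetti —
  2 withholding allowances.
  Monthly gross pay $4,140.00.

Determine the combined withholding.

$234.40

Territorial Income Tax: taxable = $4,140.00 − 2×$960.00 = $2,220.00
  $160.00 + 15% × ($2,220.00 − $2,000.00) = $160.00 + 15% × $220.00 = $193.00
Retirement Security Contribution: 1% × $4,140.00 = $41.40
Total: $193.00 + $41.40 = $234.40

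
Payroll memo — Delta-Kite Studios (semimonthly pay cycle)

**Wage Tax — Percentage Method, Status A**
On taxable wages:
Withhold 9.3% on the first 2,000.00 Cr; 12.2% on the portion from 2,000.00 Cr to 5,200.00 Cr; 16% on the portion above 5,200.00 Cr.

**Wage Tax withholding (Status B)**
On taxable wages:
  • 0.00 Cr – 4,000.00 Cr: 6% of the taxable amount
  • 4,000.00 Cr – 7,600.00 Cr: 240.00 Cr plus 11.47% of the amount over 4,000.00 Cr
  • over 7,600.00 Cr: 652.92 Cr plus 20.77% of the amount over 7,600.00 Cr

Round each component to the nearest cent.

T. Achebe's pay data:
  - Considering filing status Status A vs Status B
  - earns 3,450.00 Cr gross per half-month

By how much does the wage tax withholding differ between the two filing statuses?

155.90 Cr

Wage Tax (Status A): taxable = 3,450.00 Cr
  186.00 Cr + 12.2% × (3,450.00 Cr − 2,000.00 Cr) = 186.00 Cr + 12.2% × 1,450.00 Cr = 362.90 Cr
Wage Tax (Status B): taxable = 3,450.00 Cr
  6% × 3,450.00 Cr = 207.00 Cr
Difference: |362.90 Cr − 207.00 Cr| = 155.90 Cr (higher under Status A)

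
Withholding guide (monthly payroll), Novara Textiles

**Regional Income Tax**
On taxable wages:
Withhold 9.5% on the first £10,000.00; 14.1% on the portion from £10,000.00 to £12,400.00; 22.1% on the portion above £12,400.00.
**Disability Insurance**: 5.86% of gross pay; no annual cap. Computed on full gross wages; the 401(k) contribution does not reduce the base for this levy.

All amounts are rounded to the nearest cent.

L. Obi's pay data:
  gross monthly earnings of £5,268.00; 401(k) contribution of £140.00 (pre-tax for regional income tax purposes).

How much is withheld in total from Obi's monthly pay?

Regional Income Tax: taxable = £5,268.00 − £140.00 = £5,128.00
  9.5% × £5,128.00 = £487.16
Disability Insurance: 5.86% × £5,268.00 = £308.70
Total: £487.16 + £308.70 = £795.86

£795.86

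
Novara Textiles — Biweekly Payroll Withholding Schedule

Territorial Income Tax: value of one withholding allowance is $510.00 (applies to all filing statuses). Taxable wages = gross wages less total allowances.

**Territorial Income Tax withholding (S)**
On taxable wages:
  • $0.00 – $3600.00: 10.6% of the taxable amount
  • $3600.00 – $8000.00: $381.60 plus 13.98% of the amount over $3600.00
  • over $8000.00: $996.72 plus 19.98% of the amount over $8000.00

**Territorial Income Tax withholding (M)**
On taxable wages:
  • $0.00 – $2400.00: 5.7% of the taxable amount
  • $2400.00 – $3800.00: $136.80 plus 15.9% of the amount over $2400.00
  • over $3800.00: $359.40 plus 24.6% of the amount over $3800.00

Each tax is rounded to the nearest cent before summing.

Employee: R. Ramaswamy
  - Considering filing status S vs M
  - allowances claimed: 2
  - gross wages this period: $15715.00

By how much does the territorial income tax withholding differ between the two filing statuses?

Territorial Income Tax (S): taxable = $15715.00 − 2×$510.00 = $14695.00
  $996.72 + 19.98% × ($14695.00 − $8000.00) = $996.72 + 19.98% × $6695.00 = $2334.38
Territorial Income Tax (M): taxable = $15715.00 − 2×$510.00 = $14695.00
  $359.40 + 24.6% × ($14695.00 − $3800.00) = $359.40 + 24.6% × $10895.00 = $3039.57
Difference: |$2334.38 − $3039.57| = $705.19 (higher under M)

$705.19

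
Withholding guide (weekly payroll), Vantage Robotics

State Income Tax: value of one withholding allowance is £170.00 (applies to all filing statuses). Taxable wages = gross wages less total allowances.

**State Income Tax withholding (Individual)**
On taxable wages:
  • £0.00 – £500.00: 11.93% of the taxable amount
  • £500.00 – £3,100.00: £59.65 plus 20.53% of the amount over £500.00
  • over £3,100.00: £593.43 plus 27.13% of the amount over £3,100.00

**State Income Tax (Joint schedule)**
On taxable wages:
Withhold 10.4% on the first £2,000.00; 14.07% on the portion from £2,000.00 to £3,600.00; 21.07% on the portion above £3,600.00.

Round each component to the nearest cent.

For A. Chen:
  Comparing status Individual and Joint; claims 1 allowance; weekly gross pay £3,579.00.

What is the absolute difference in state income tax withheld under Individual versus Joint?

£271.01

State Income Tax (Individual): taxable = £3,579.00 − 1×£170.00 = £3,409.00
  £593.43 + 27.13% × (£3,409.00 − £3,100.00) = £593.43 + 27.13% × £309.00 = £677.26
State Income Tax (Joint): taxable = £3,579.00 − 1×£170.00 = £3,409.00
  £208.00 + 14.07% × (£3,409.00 − £2,000.00) = £208.00 + 14.07% × £1,409.00 = £406.25
Difference: |£677.26 − £406.25| = £271.01 (higher under Individual)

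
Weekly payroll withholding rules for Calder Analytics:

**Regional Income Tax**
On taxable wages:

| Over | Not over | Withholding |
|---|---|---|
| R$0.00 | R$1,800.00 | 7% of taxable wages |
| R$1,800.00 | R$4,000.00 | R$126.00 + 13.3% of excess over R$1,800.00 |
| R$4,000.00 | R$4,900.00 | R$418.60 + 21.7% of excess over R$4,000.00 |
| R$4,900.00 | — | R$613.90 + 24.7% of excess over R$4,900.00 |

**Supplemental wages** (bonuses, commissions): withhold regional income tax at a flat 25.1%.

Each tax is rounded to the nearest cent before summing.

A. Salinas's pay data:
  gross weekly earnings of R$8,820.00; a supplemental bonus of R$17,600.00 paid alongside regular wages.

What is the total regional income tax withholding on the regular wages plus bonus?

R$5,999.74

Regional Income Tax: taxable = R$8,820.00
  R$613.90 + 24.7% × (R$8,820.00 − R$4,900.00) = R$613.90 + 24.7% × R$3,920.00 = R$1,582.14
Supplemental (25.1% flat on bonus): 25.1% × R$17,600.00 = R$4,417.60
Total regional income tax: R$1,582.14 + R$4,417.60 = R$5,999.74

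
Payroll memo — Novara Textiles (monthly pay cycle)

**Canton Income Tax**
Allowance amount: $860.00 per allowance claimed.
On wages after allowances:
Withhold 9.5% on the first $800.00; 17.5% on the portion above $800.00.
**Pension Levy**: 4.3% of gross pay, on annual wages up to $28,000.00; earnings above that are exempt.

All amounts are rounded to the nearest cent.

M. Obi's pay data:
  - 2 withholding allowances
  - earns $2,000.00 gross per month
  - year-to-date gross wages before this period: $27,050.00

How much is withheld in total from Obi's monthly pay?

Canton Income Tax: taxable = $2,000.00 − 2×$860.00 = $280.00
  9.5% × $280.00 = $26.60
Pension Levy: cap $28,000.00 − YTD $27,050.00 = $950.00 subject; 4.3% × $950.00 = $40.85
Total: $26.60 + $40.85 = $67.45

$67.45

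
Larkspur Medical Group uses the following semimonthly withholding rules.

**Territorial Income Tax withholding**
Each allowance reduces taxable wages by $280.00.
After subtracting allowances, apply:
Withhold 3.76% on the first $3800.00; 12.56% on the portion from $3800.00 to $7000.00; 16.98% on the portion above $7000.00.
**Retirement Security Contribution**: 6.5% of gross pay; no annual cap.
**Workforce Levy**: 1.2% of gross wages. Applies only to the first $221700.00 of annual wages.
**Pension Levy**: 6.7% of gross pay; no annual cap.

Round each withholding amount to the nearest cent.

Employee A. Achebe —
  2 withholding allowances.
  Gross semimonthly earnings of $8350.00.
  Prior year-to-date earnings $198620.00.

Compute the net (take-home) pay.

$6468.66

Territorial Income Tax: taxable = $8350.00 − 2×$280.00 = $7790.00
  $544.80 + 16.98% × ($7790.00 − $7000.00) = $544.80 + 16.98% × $790.00 = $678.94
Retirement Security Contribution: 6.5% × $8350.00 = $542.75
Workforce Levy: 1.2% × $8350.00 = $100.20
Pension Levy: 6.7% × $8350.00 = $559.45
Total withheld: $678.94 + $542.75 + $100.20 + $559.45 = $1881.34
Net pay: $8350.00 − $1881.34 = $6468.66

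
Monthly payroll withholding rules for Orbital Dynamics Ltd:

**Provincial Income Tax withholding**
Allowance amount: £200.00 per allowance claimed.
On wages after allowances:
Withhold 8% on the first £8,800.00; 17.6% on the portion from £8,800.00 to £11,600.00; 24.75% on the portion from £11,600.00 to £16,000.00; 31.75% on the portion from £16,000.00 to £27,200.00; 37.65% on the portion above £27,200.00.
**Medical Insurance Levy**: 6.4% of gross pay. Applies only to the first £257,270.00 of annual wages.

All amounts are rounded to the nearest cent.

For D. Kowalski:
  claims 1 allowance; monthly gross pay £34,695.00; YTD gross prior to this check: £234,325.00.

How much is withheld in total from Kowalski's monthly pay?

£10,056.85

Provincial Income Tax: taxable = £34,695.00 − 1×£200.00 = £34,495.00
  £5,841.80 + 37.65% × (£34,495.00 − £27,200.00) = £5,841.80 + 37.65% × £7,295.00 = £8,588.37
Medical Insurance Levy: cap £257,270.00 − YTD £234,325.00 = £22,945.00 subject; 6.4% × £22,945.00 = £1,468.48
Total: £8,588.37 + £1,468.48 = £10,056.85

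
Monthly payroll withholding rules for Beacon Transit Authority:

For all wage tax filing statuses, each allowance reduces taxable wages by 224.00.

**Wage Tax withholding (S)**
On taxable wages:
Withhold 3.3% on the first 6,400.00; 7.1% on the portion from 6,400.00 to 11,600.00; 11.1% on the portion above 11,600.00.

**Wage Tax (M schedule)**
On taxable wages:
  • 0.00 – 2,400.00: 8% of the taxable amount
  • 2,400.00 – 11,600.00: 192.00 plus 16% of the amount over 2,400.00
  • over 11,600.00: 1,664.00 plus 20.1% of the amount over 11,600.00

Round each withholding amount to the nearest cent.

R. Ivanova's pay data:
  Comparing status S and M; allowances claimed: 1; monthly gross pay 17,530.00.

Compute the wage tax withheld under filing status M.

Wage Tax (M): taxable = 17,530.00 − 1×224.00 = 17,306.00
  1,664.00 + 20.1% × (17,306.00 − 11,600.00) = 1,664.00 + 20.1% × 5,706.00 = 2,810.91

2,810.91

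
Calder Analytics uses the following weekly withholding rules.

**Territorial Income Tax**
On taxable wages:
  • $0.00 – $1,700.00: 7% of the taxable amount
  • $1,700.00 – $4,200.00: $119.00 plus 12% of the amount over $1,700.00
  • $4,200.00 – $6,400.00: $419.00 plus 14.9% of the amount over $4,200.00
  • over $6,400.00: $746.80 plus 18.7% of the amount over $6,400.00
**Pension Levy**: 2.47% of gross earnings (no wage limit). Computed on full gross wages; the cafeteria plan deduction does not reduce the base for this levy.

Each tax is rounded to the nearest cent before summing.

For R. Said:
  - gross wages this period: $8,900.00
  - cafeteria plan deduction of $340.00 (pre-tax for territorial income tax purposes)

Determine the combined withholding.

Territorial Income Tax: taxable = $8,900.00 − $340.00 = $8,560.00
  $746.80 + 18.7% × ($8,560.00 − $6,400.00) = $746.80 + 18.7% × $2,160.00 = $1,150.72
Pension Levy: 2.47% × $8,900.00 = $219.83
Total: $1,150.72 + $219.83 = $1,370.55

$1,370.55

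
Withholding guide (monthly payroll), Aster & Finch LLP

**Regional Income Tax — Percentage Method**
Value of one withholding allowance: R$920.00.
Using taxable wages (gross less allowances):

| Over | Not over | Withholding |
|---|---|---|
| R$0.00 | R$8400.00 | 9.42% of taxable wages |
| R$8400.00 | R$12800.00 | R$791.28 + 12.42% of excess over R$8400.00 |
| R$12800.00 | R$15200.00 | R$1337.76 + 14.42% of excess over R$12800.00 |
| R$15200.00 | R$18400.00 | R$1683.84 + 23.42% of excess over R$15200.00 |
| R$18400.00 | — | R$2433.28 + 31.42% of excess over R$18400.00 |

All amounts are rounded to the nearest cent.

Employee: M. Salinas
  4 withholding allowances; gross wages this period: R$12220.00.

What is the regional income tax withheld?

R$808.67

Regional Income Tax: taxable = R$12220.00 − 4×R$920.00 = R$8540.00
  R$791.28 + 12.42% × (R$8540.00 − R$8400.00) = R$791.28 + 12.42% × R$140.00 = R$808.67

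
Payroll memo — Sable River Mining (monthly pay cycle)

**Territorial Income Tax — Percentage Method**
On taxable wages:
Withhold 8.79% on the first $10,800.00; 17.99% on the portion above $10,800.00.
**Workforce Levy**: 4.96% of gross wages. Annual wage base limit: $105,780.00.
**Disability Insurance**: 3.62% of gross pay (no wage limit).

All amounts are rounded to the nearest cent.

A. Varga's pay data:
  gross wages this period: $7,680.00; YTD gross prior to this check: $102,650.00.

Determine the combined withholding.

Territorial Income Tax: taxable = $7,680.00
  8.79% × $7,680.00 = $675.07
Workforce Levy: cap $105,780.00 − YTD $102,650.00 = $3,130.00 subject; 4.96% × $3,130.00 = $155.25
Disability Insurance: 3.62% × $7,680.00 = $278.02
Total: $675.07 + $155.25 + $278.02 = $1,108.34

$1,108.34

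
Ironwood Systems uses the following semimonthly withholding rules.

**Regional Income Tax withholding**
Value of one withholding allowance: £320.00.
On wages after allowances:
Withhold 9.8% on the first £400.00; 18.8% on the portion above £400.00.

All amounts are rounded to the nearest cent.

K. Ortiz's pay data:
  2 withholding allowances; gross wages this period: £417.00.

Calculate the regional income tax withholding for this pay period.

Regional Income Tax: taxable = £417.00 − 2×£320.00 = £-223.00
  Taxable ≤ 0 → £0.00

£0.00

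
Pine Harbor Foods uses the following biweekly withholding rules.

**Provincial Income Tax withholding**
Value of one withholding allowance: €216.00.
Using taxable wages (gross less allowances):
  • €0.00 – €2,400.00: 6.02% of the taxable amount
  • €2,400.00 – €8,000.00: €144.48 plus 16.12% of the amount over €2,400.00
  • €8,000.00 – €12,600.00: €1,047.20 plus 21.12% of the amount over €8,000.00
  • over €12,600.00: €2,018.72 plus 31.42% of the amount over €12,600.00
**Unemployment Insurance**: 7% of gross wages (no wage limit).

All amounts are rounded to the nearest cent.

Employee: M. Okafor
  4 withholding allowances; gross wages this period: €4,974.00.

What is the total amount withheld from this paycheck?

€768.31

Provincial Income Tax: taxable = €4,974.00 − 4×€216.00 = €4,110.00
  €144.48 + 16.12% × (€4,110.00 − €2,400.00) = €144.48 + 16.12% × €1,710.00 = €420.13
Unemployment Insurance: 7% × €4,974.00 = €348.18
Total: €420.13 + €348.18 = €768.31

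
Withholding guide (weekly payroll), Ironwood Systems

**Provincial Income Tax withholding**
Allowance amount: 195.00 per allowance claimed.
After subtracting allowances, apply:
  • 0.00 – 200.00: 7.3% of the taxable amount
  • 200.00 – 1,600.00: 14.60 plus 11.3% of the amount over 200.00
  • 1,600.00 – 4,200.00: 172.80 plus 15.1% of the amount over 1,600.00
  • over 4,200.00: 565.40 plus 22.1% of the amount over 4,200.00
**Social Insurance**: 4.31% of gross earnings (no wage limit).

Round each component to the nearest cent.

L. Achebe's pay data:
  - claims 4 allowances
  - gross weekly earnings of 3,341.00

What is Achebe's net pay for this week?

2,879.09

Provincial Income Tax: taxable = 3,341.00 − 4×195.00 = 2,561.00
  172.80 + 15.1% × (2,561.00 − 1,600.00) = 172.80 + 15.1% × 961.00 = 317.91
Social Insurance: 4.31% × 3,341.00 = 144.00
Total withheld: 317.91 + 144.00 = 461.91
Net pay: 3,341.00 − 461.91 = 2,879.09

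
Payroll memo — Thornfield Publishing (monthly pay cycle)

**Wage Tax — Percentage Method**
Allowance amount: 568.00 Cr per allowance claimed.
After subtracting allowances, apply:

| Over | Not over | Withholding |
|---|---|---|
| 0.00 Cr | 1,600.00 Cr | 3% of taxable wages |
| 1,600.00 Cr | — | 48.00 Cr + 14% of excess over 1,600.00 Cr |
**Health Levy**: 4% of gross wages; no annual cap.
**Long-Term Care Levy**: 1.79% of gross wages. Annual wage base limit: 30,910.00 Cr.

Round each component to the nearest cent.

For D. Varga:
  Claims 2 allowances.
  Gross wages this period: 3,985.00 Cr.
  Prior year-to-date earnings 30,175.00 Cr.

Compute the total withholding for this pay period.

395.42 Cr

Wage Tax: taxable = 3,985.00 Cr − 2×568.00 Cr = 2,849.00 Cr
  48.00 Cr + 14% × (2,849.00 Cr − 1,600.00 Cr) = 48.00 Cr + 14% × 1,249.00 Cr = 222.86 Cr
Health Levy: 4% × 3,985.00 Cr = 159.40 Cr
Long-Term Care Levy: cap 30,910.00 Cr − YTD 30,175.00 Cr = 735.00 Cr subject; 1.79% × 735.00 Cr = 13.16 Cr
Total: 222.86 Cr + 159.40 Cr + 13.16 Cr = 395.42 Cr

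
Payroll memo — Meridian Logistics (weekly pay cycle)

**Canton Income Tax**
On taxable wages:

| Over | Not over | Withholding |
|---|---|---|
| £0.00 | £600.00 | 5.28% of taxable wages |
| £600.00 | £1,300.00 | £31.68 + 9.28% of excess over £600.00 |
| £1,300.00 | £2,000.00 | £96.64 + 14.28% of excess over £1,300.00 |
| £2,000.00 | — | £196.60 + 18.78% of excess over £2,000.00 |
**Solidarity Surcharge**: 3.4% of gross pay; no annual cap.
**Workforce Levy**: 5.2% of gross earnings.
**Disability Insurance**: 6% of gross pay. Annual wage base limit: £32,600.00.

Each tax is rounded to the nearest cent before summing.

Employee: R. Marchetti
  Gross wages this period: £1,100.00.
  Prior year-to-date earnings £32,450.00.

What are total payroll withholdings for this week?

Canton Income Tax: taxable = £1,100.00
  £31.68 + 9.28% × (£1,100.00 − £600.00) = £31.68 + 9.28% × £500.00 = £78.08
Solidarity Surcharge: 3.4% × £1,100.00 = £37.40
Workforce Levy: 5.2% × £1,100.00 = £57.20
Disability Insurance: cap £32,600.00 − YTD £32,450.00 = £150.00 subject; 6% × £150.00 = £9.00
Total: £78.08 + £37.40 + £57.20 + £9.00 = £181.68

£181.68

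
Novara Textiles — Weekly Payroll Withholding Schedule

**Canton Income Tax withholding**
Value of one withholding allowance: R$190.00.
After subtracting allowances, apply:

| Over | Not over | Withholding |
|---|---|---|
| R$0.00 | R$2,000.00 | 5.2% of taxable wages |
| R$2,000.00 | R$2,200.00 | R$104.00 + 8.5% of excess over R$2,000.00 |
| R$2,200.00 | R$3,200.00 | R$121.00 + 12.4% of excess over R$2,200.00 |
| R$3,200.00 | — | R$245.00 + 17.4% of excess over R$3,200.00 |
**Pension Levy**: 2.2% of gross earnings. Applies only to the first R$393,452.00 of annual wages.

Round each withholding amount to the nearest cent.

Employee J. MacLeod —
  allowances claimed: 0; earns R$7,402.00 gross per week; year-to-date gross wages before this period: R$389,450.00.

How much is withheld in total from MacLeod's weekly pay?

Canton Income Tax: taxable = R$7,402.00
  R$245.00 + 17.4% × (R$7,402.00 − R$3,200.00) = R$245.00 + 17.4% × R$4,202.00 = R$976.15
Pension Levy: cap R$393,452.00 − YTD R$389,450.00 = R$4,002.00 subject; 2.2% × R$4,002.00 = R$88.04
Total: R$976.15 + R$88.04 = R$1,064.19

R$1,064.19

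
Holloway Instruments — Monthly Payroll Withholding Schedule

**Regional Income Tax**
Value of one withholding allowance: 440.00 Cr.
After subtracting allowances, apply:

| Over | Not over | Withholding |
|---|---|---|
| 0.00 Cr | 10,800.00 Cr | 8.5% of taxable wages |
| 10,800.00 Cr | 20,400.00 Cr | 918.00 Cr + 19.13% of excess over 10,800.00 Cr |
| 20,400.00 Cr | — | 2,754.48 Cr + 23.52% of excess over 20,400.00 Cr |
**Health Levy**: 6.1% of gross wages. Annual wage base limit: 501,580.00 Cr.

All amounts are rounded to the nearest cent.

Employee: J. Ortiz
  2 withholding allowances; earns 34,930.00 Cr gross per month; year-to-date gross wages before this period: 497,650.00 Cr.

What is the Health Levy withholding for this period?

239.73 Cr

Health Levy: cap 501,580.00 Cr − YTD 497,650.00 Cr = 3,930.00 Cr subject; 6.1% × 3,930.00 Cr = 239.73 Cr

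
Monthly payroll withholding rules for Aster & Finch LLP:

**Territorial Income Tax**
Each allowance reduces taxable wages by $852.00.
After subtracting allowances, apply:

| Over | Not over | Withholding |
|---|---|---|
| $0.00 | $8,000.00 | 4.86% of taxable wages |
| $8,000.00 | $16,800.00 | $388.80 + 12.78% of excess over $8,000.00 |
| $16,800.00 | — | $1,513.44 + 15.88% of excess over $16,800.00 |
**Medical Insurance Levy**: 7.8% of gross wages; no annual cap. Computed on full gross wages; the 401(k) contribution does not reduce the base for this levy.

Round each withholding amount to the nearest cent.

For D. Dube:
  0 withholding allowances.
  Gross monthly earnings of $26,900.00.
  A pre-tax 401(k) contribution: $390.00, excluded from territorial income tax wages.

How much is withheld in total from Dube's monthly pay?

$5,153.59

Territorial Income Tax: taxable = $26,900.00 − $390.00 = $26,510.00
  $1,513.44 + 15.88% × ($26,510.00 − $16,800.00) = $1,513.44 + 15.88% × $9,710.00 = $3,055.39
Medical Insurance Levy: 7.8% × $26,900.00 = $2,098.20
Total: $3,055.39 + $2,098.20 = $5,153.59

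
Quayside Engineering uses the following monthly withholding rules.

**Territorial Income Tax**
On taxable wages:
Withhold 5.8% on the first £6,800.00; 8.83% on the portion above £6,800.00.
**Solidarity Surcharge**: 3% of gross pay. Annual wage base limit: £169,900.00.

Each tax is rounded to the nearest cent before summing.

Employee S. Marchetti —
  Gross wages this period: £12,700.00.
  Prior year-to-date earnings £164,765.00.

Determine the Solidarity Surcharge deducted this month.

Solidarity Surcharge: cap £169,900.00 − YTD £164,765.00 = £5,135.00 subject; 3% × £5,135.00 = £154.05

£154.05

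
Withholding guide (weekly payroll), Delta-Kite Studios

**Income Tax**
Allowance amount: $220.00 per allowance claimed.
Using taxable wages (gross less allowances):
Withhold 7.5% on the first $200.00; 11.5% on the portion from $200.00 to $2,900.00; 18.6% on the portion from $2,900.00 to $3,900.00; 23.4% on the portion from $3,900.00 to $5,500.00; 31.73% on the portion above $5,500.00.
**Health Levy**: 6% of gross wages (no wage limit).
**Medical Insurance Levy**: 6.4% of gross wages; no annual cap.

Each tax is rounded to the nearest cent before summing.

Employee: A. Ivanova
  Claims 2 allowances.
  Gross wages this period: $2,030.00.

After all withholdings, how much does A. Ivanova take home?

$1,603.43

Income Tax: taxable = $2,030.00 − 2×$220.00 = $1,590.00
  $15.00 + 11.5% × ($1,590.00 − $200.00) = $15.00 + 11.5% × $1,390.00 = $174.85
Health Levy: 6% × $2,030.00 = $121.80
Medical Insurance Levy: 6.4% × $2,030.00 = $129.92
Total withheld: $174.85 + $121.80 + $129.92 = $426.57
Net pay: $2,030.00 − $426.57 = $1,603.43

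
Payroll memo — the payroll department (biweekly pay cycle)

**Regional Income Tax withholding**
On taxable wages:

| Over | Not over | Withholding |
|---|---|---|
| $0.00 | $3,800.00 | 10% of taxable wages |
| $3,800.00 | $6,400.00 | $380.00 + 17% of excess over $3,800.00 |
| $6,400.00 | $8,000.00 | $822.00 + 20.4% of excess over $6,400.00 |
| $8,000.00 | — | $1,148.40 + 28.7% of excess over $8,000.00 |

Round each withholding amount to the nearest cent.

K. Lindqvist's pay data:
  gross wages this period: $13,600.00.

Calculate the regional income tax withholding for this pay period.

Regional Income Tax: taxable = $13,600.00
  $1,148.40 + 28.7% × ($13,600.00 − $8,000.00) = $1,148.40 + 28.7% × $5,600.00 = $2,755.60

$2,755.60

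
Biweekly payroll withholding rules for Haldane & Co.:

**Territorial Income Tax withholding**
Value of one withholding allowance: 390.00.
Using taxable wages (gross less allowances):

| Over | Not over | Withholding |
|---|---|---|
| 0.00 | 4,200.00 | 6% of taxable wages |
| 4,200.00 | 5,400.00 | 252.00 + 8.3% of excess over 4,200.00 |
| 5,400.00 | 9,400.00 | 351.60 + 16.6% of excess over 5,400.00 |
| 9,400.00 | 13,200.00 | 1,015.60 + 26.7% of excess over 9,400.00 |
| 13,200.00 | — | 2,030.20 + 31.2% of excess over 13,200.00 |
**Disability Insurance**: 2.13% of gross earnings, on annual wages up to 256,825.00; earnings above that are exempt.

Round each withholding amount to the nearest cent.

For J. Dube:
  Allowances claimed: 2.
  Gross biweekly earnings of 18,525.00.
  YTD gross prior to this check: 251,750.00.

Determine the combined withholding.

3,556.34

Territorial Income Tax: taxable = 18,525.00 − 2×390.00 = 17,745.00
  2,030.20 + 31.2% × (17,745.00 − 13,200.00) = 2,030.20 + 31.2% × 4,545.00 = 3,448.24
Disability Insurance: cap 256,825.00 − YTD 251,750.00 = 5,075.00 subject; 2.13% × 5,075.00 = 108.10
Total: 3,448.24 + 108.10 = 3,556.34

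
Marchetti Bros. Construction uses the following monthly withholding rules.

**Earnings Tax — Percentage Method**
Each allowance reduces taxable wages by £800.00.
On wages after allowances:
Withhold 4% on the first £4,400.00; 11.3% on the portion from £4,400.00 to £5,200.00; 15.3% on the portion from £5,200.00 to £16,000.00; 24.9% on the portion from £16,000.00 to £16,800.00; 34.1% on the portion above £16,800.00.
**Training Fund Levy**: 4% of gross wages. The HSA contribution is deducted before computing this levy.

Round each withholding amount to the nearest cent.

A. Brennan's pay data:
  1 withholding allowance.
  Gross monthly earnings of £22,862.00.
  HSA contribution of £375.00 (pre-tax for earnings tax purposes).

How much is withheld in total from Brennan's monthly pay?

Earnings Tax: taxable = £22,862.00 − £375.00 − 1×£800.00 = £21,687.00
  £2,118.00 + 34.1% × (£21,687.00 − £16,800.00) = £2,118.00 + 34.1% × £4,887.00 = £3,784.47
Training Fund Levy: 4% × £22,487.00 = £899.48
Total: £3,784.47 + £899.48 = £4,683.95

£4,683.95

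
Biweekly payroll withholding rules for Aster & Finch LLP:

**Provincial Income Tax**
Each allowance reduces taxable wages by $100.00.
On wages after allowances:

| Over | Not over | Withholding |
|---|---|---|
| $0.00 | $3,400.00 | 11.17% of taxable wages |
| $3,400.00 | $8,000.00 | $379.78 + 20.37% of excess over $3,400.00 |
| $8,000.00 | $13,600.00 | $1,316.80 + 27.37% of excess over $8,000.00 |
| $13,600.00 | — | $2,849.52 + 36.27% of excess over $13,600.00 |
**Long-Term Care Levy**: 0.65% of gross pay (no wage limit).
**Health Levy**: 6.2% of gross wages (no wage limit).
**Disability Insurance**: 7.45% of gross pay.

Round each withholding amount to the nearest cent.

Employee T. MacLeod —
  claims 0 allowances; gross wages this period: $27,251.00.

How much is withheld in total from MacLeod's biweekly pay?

Provincial Income Tax: taxable = $27,251.00
  $2,849.52 + 36.27% × ($27,251.00 − $13,600.00) = $2,849.52 + 36.27% × $13,651.00 = $7,800.74
Long-Term Care Levy: 0.65% × $27,251.00 = $177.13
Health Levy: 6.2% × $27,251.00 = $1,689.56
Disability Insurance: 7.45% × $27,251.00 = $2,030.20
Total: $7,800.74 + $177.13 + $1,689.56 + $2,030.20 = $11,697.63

$11,697.63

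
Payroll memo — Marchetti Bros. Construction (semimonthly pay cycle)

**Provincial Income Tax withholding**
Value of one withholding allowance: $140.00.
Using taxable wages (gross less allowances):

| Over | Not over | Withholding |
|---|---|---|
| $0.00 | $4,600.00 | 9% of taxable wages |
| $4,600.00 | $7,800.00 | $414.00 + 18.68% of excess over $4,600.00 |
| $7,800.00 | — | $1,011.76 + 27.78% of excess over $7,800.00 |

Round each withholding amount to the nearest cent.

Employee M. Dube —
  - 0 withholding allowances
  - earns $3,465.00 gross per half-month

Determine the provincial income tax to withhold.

Provincial Income Tax: taxable = $3,465.00
  9% × $3,465.00 = $311.85

$311.85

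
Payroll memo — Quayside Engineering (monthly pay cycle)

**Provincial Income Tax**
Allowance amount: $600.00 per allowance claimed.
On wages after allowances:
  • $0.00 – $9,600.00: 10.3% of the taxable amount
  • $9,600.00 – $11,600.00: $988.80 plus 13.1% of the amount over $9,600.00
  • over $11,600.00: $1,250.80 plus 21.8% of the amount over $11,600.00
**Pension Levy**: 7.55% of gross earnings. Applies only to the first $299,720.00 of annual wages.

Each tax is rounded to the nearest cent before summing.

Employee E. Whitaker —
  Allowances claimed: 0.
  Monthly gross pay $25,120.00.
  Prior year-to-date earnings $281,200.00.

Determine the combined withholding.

$5,596.42

Provincial Income Tax: taxable = $25,120.00
  $1,250.80 + 21.8% × ($25,120.00 − $11,600.00) = $1,250.80 + 21.8% × $13,520.00 = $4,198.16
Pension Levy: cap $299,720.00 − YTD $281,200.00 = $18,520.00 subject; 7.55% × $18,520.00 = $1,398.26
Total: $4,198.16 + $1,398.26 = $5,596.42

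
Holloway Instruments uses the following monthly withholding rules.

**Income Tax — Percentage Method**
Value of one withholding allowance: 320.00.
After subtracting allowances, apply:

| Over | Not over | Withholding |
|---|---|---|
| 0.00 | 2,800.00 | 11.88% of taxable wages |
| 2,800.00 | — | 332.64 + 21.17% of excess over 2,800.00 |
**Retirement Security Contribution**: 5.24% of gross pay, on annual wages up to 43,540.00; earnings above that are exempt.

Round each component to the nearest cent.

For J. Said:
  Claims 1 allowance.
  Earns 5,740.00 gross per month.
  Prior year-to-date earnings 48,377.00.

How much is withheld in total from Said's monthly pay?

887.29

Income Tax: taxable = 5,740.00 − 1×320.00 = 5,420.00
  332.64 + 21.17% × (5,420.00 − 2,800.00) = 332.64 + 21.17% × 2,620.00 = 887.29
Retirement Security Contribution: YTD 48,377.00 ≥ cap 43,540.00 → 0.00
Total: 887.29 + 0.00 = 887.29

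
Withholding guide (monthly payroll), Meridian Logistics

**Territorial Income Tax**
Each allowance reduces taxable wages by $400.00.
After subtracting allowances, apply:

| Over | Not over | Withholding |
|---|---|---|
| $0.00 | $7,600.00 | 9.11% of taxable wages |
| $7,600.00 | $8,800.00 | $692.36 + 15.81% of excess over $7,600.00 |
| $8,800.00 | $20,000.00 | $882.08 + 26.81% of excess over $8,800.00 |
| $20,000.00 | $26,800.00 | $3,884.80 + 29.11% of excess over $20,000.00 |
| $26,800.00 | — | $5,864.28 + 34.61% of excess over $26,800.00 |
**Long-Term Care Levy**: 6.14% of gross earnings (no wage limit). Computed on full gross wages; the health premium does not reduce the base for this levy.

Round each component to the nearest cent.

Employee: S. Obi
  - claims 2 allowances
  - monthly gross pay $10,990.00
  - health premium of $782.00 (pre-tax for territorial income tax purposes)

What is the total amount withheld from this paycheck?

$1,719.87

Territorial Income Tax: taxable = $10,990.00 − $782.00 − 2×$400.00 = $9,408.00
  $882.08 + 26.81% × ($9,408.00 − $8,800.00) = $882.08 + 26.81% × $608.00 = $1,045.08
Long-Term Care Levy: 6.14% × $10,990.00 = $674.79
Total: $1,045.08 + $674.79 = $1,719.87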